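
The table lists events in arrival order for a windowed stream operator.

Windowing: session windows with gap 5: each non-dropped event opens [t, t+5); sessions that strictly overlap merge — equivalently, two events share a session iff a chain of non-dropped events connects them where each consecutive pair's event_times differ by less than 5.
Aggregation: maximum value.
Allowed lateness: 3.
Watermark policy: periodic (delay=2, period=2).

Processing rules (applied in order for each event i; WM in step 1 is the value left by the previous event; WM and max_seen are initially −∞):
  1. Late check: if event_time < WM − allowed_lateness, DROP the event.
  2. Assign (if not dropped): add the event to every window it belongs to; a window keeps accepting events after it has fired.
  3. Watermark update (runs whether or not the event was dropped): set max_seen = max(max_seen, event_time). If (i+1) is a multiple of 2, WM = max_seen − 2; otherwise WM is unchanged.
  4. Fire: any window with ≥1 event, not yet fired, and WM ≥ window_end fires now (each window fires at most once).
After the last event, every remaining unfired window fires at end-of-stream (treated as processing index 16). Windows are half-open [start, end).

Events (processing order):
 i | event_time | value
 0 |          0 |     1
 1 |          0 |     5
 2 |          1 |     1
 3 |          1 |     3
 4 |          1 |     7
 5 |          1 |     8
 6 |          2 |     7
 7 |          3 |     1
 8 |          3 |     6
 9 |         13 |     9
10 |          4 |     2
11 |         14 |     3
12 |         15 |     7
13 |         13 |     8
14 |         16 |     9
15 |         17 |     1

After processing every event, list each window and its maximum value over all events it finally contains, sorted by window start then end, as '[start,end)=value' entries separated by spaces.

[0,8)=8 [13,22)=9

i=0 t=0 v=1: → [0,5); WM=−∞
i=1 t=0 v=5: → [0,5); WM=-2
i=2 t=1 v=1: → [0,6); WM=-2
i=3 t=1 v=3: → [0,6); WM=-1
i=4 t=1 v=7: → [0,6); WM=-1
i=5 t=1 v=8: → [0,6); WM=-1
i=6 t=2 v=7: → [0,7); WM=-1
i=7 t=3 v=1: → [0,8); WM=1
i=8 t=3 v=6: → [0,8); WM=1
i=9 t=13 v=9: → [13,18); WM=11
i=10 t=4 v=2: DROP (t<11-3); WM=11
i=11 t=14 v=3: → [13,19); WM=12
i=12 t=15 v=7: → [13,20); WM=12
i=13 t=13 v=8: → [13,20); WM=13
i=14 t=16 v=9: → [13,21); WM=13
i=15 t=17 v=1: → [13,22); WM=15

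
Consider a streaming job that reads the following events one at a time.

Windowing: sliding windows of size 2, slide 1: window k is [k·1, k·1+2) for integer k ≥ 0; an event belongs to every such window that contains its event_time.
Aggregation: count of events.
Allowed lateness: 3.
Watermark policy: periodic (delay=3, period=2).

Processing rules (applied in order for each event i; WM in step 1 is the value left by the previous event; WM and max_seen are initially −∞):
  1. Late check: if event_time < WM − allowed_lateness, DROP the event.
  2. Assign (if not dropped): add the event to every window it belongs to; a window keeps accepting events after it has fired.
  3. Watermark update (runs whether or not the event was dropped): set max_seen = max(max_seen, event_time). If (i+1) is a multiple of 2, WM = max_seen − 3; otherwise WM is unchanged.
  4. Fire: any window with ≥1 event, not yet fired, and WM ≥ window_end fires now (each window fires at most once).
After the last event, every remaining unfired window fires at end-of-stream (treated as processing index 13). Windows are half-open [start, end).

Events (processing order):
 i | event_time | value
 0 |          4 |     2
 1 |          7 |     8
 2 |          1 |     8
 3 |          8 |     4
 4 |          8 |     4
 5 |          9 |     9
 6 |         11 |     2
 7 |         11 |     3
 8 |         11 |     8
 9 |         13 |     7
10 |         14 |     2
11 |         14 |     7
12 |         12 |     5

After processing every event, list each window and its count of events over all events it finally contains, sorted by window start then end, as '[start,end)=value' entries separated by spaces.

i=0 t=4 v=2: → [4,6),[3,5); WM=−∞
i=1 t=7 v=8: → [7,9),[6,8); WM=4
i=2 t=1 v=8: → [1,3),[0,2); WM=4; [0,2) fires=1 [1,3) fires=1
i=3 t=8 v=4: → [8,10),[7,9); WM=5; [3,5) fires=1
i=4 t=8 v=4: → [8,10),[7,9); WM=5
i=5 t=9 v=9: → [9,11),[8,10); WM=6; [4,6) fires=1
i=6 t=11 v=2: → [11,13),[10,12); WM=6
i=7 t=11 v=3: → [11,13),[10,12); WM=8; [6,8) fires=1
i=8 t=11 v=8: → [11,13),[10,12); WM=8
i=9 t=13 v=7: → [13,15),[12,14); WM=10; [7,9) fires=3 [8,10) fires=3
i=10 t=14 v=2: → [14,16),[13,15); WM=10
i=11 t=14 v=7: → [14,16),[13,15); WM=11; [9,11) fires=1
i=12 t=12 v=5: → [12,14),[11,13); WM=11

[0,2)=1 [1,3)=1 [3,5)=1 [4,6)=1 [6,8)=1 [7,9)=3 [8,10)=3 [9,11)=1 [10,12)=3 [11,13)=4 [12,14)=2 [13,15)=3 [14,16)=2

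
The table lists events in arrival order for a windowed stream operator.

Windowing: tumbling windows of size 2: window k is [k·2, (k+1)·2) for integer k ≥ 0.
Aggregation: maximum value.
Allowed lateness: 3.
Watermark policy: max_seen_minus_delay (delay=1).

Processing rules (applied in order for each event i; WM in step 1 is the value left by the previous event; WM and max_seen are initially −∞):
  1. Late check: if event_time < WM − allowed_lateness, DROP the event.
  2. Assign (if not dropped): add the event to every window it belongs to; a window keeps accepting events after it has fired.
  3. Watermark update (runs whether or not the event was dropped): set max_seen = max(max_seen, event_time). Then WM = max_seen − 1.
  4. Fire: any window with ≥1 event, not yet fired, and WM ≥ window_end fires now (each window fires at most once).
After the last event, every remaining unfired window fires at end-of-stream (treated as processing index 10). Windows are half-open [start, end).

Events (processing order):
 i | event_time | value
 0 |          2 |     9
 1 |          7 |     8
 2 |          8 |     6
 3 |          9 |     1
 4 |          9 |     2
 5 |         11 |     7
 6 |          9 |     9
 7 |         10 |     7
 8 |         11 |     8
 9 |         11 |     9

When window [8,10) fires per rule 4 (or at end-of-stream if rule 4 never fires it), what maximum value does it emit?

6

i=0 t=2 v=9: → [2,4); WM=1
i=1 t=7 v=8: → [6,8); WM=6; [2,4) fires=9
i=2 t=8 v=6: → [8,10); WM=7
i=3 t=9 v=1: → [8,10); WM=8; [6,8) fires=8
i=4 t=9 v=2: → [8,10); WM=8
i=5 t=11 v=7: → [10,12); WM=10; [8,10) fires=6
i=6 t=9 v=9: → [8,10); WM=10
i=7 t=10 v=7: → [10,12); WM=10
i=8 t=11 v=8: → [10,12); WM=10
i=9 t=11 v=9: → [10,12); WM=10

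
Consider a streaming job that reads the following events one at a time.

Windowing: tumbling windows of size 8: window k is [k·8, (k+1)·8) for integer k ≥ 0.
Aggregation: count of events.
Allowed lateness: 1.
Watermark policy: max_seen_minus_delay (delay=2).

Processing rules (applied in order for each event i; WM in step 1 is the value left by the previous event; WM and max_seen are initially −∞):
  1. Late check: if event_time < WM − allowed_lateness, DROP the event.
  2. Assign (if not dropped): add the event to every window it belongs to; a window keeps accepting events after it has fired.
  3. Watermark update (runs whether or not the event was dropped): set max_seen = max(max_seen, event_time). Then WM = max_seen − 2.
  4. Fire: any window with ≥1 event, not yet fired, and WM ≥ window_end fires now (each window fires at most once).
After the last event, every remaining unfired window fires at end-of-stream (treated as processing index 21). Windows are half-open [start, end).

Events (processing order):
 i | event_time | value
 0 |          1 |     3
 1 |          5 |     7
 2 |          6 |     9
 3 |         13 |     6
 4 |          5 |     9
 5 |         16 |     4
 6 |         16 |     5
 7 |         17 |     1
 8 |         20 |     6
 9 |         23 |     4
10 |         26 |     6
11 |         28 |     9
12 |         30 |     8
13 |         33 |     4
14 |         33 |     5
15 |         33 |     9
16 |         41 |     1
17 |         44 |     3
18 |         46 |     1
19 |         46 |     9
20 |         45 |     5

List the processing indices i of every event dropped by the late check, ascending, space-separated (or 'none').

i=0 t=1 v=3: → [0,8); WM=-1
i=1 t=5 v=7: → [0,8); WM=3
i=2 t=6 v=9: → [0,8); WM=4
i=3 t=13 v=6: → [8,16); WM=11; [0,8) fires=3
i=4 t=5 v=9: DROP (t<11-1); WM=11
i=5 t=16 v=4: → [16,24); WM=14
i=6 t=16 v=5: → [16,24); WM=14
i=7 t=17 v=1: → [16,24); WM=15
i=8 t=20 v=6: → [16,24); WM=18; [8,16) fires=1
i=9 t=23 v=4: → [16,24); WM=21
i=10 t=26 v=6: → [24,32); WM=24; [16,24) fires=5
i=11 t=28 v=9: → [24,32); WM=26
i=12 t=30 v=8: → [24,32); WM=28
i=13 t=33 v=4: → [32,40); WM=31
i=14 t=33 v=5: → [32,40); WM=31
i=15 t=33 v=9: → [32,40); WM=31
i=16 t=41 v=1: → [40,48); WM=39; [24,32) fires=3
i=17 t=44 v=3: → [40,48); WM=42; [32,40) fires=3
i=18 t=46 v=1: → [40,48); WM=44
i=19 t=46 v=9: → [40,48); WM=44
i=20 t=45 v=5: → [40,48); WM=44

4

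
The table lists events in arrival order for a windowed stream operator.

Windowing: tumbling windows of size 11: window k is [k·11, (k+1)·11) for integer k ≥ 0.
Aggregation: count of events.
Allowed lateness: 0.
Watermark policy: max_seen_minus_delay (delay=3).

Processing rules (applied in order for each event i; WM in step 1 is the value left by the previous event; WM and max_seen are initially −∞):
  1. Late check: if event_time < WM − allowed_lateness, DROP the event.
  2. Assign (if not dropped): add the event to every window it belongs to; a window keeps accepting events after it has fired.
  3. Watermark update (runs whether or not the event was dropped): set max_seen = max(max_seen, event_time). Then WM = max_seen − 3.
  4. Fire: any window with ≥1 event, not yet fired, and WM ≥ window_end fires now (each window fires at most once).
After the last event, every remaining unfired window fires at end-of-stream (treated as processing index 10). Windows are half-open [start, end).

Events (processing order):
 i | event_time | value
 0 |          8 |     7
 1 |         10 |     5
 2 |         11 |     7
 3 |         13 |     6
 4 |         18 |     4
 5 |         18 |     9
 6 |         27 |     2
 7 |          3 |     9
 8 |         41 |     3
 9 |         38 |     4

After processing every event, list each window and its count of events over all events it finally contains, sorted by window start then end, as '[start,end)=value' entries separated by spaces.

i=0 t=8 v=7: → [0,11); WM=5
i=1 t=10 v=5: → [0,11); WM=7
i=2 t=11 v=7: → [11,22); WM=8
i=3 t=13 v=6: → [11,22); WM=10
i=4 t=18 v=4: → [11,22); WM=15; [0,11) fires=2
i=5 t=18 v=9: → [11,22); WM=15
i=6 t=27 v=2: → [22,33); WM=24; [11,22) fires=4
i=7 t=3 v=9: DROP (t<24-0); WM=24
i=8 t=41 v=3: → [33,44); WM=38; [22,33) fires=1
i=9 t=38 v=4: → [33,44); WM=38

[0,11)=2 [11,22)=4 [22,33)=1 [33,44)=2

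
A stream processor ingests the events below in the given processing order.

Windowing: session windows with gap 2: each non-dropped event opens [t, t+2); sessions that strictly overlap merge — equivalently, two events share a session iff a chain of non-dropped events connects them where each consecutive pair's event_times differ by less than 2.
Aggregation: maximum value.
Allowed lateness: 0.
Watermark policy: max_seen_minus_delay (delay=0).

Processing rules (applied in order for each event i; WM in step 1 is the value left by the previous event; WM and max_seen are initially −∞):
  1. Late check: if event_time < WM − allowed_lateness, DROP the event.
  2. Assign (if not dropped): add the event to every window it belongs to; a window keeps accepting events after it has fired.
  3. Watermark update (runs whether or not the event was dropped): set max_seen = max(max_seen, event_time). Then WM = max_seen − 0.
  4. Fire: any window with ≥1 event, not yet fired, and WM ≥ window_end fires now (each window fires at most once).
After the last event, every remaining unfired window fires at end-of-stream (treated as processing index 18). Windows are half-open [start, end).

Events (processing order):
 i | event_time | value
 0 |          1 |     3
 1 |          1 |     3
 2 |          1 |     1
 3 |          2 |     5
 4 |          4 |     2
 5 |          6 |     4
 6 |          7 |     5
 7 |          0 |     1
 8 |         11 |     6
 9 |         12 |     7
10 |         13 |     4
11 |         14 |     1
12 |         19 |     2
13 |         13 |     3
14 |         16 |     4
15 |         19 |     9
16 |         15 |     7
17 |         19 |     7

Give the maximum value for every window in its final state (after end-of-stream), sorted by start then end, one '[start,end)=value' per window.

[1,4)=5 [4,6)=2 [6,9)=5 [11,16)=7 [19,21)=9

i=0 t=1 v=3: → [1,3); WM=1
i=1 t=1 v=3: → [1,3); WM=1
i=2 t=1 v=1: → [1,3); WM=1
i=3 t=2 v=5: → [1,4); WM=2
i=4 t=4 v=2: → [4,6); WM=4
i=5 t=6 v=4: → [6,8); WM=6
i=6 t=7 v=5: → [6,9); WM=7
i=7 t=0 v=1: DROP (t<7-0); WM=7
i=8 t=11 v=6: → [11,13); WM=11
i=9 t=12 v=7: → [11,14); WM=12
i=10 t=13 v=4: → [11,15); WM=13
i=11 t=14 v=1: → [11,16); WM=14
i=12 t=19 v=2: → [19,21); WM=19
i=13 t=13 v=3: DROP (t<19-0); WM=19
i=14 t=16 v=4: DROP (t<19-0); WM=19
i=15 t=19 v=9: → [19,21); WM=19
i=16 t=15 v=7: DROP (t<19-0); WM=19
i=17 t=19 v=7: → [19,21); WM=19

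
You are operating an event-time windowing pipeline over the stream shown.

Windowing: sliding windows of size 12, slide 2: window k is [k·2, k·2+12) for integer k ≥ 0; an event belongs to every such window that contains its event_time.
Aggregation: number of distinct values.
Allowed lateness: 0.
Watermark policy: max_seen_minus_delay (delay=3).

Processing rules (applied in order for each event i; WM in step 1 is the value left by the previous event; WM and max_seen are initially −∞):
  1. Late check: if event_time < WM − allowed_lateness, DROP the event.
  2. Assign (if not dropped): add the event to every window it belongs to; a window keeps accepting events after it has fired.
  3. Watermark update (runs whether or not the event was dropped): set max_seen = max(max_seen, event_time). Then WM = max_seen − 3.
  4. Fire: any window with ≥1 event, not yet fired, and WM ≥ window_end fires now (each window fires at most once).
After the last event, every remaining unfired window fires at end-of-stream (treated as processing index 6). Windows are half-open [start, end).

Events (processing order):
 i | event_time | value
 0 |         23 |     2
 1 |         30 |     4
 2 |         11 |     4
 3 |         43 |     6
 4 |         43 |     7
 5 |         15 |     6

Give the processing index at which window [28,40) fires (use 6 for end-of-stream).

3

i=0 t=23 v=2: → [22,34),[20,32),[18,30),[16,28),[14,26),[12,24); WM=20
i=1 t=30 v=4: → [30,42),[28,40),[26,38),[24,36),[22,34),[20,32); WM=27; [12,24) fires=1 [14,26) fires=1
i=2 t=11 v=4: DROP (t<27-0); WM=27
i=3 t=43 v=6: → [42,54),[40,52),[38,50),[36,48),[34,46),[32,44); WM=40; [16,28) fires=1 [18,30) fires=1 [20,32) fires=2 [22,34) fires=2 [24,36) fires=1 [26,38) fires=1 [28,40) fires=1
i=4 t=43 v=7: → [42,54),[40,52),[38,50),[36,48),[34,46),[32,44); WM=40
i=5 t=15 v=6: DROP (t<40-0); WM=40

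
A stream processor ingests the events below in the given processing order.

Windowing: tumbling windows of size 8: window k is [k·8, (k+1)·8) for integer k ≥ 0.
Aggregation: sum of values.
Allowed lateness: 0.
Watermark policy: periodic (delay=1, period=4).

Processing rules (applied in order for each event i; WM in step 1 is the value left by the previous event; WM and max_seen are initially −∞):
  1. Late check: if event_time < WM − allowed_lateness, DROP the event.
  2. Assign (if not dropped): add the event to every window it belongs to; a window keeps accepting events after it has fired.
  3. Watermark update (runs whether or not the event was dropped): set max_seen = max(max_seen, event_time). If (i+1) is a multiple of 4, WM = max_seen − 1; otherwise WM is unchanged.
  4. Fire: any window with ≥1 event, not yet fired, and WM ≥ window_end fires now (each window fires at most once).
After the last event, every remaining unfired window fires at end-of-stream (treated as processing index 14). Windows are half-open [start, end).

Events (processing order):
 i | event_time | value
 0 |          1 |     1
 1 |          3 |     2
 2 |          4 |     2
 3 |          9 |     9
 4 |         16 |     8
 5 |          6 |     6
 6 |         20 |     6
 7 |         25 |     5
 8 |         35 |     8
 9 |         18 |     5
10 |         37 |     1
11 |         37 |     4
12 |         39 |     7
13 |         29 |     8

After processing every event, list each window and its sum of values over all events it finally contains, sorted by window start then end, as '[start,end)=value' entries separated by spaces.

i=0 t=1 v=1: → [0,8); WM=−∞
i=1 t=3 v=2: → [0,8); WM=−∞
i=2 t=4 v=2: → [0,8); WM=−∞
i=3 t=9 v=9: → [8,16); WM=8; [0,8) fires=5
i=4 t=16 v=8: → [16,24); WM=8
i=5 t=6 v=6: DROP (t<8-0); WM=8
i=6 t=20 v=6: → [16,24); WM=8
i=7 t=25 v=5: → [24,32); WM=24; [8,16) fires=9 [16,24) fires=14
i=8 t=35 v=8: → [32,40); WM=24
i=9 t=18 v=5: DROP (t<24-0); WM=24
i=10 t=37 v=1: → [32,40); WM=24
i=11 t=37 v=4: → [32,40); WM=36; [24,32) fires=5
i=12 t=39 v=7: → [32,40); WM=36
i=13 t=29 v=8: DROP (t<36-0); WM=36

[0,8)=5 [8,16)=9 [16,24)=14 [24,32)=5 [32,40)=20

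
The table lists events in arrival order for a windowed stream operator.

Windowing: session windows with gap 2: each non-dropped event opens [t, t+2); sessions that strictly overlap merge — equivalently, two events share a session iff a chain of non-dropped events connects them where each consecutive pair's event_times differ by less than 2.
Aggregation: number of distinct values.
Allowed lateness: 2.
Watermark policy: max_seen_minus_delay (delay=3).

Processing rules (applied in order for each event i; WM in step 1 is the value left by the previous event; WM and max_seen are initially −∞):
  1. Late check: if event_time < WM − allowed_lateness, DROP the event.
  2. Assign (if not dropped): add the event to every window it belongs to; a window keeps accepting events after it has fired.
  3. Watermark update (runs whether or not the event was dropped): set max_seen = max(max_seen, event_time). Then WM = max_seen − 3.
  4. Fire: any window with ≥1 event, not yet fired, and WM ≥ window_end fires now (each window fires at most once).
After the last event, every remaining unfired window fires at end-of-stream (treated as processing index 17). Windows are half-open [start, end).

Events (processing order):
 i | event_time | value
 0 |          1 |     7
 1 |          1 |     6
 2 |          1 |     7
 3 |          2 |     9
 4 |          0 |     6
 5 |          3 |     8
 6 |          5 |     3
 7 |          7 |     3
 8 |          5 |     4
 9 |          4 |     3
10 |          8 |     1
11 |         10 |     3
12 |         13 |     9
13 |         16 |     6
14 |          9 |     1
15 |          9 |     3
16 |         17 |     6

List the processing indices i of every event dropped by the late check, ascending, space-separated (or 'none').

14 15

i=0 t=1 v=7: → [1,3); WM=-2
i=1 t=1 v=6: → [1,3); WM=-2
i=2 t=1 v=7: → [1,3); WM=-2
i=3 t=2 v=9: → [1,4); WM=-1
i=4 t=0 v=6: → [0,4); WM=-1
i=5 t=3 v=8: → [0,5); WM=0
i=6 t=5 v=3: → [5,7); WM=2
i=7 t=7 v=3: → [7,9); WM=4
i=8 t=5 v=4: → [5,7); WM=4
i=9 t=4 v=3: → [0,7); WM=4
i=10 t=8 v=1: → [7,10); WM=5
i=11 t=10 v=3: → [10,12); WM=7
i=12 t=13 v=9: → [13,15); WM=10
i=13 t=16 v=6: → [16,18); WM=13
i=14 t=9 v=1: DROP (t<13-2); WM=13
i=15 t=9 v=3: DROP (t<13-2); WM=13
i=16 t=17 v=6: → [16,19); WM=14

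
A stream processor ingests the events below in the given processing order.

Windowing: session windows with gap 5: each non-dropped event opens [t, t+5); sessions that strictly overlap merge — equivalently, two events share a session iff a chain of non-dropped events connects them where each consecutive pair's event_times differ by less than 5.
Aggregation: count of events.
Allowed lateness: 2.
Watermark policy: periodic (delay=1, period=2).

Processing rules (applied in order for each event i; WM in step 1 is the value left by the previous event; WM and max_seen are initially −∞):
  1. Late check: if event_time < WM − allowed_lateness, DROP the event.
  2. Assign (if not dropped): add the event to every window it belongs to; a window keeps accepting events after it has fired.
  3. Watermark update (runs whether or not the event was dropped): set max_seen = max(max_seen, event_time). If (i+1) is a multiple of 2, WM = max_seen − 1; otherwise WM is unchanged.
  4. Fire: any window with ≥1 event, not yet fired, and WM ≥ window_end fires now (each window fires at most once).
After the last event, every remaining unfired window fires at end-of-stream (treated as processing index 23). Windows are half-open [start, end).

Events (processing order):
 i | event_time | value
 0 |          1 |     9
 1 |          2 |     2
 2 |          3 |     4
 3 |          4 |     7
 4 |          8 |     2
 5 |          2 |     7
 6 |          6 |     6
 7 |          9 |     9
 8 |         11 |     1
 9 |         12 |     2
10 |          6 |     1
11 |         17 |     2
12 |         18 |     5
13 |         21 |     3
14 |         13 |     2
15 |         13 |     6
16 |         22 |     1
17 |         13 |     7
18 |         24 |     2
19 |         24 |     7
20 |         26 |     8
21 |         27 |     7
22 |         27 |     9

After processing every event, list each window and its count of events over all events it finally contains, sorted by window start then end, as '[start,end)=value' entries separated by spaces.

[1,17)=10 [17,32)=9

i=0 t=1 v=9: → [1,6); WM=−∞
i=1 t=2 v=2: → [1,7); WM=1
i=2 t=3 v=4: → [1,8); WM=1
i=3 t=4 v=7: → [1,9); WM=3
i=4 t=8 v=2: → [1,13); WM=3
i=5 t=2 v=7: → [1,13); WM=7
i=6 t=6 v=6: → [1,13); WM=7
i=7 t=9 v=9: → [1,14); WM=8
i=8 t=11 v=1: → [1,16); WM=8
i=9 t=12 v=2: → [1,17); WM=11
i=10 t=6 v=1: DROP (t<11-2); WM=11
i=11 t=17 v=2: → [17,22); WM=16
i=12 t=18 v=5: → [17,23); WM=16
i=13 t=21 v=3: → [17,26); WM=20
i=14 t=13 v=2: DROP (t<20-2); WM=20
i=15 t=13 v=6: DROP (t<20-2); WM=20
i=16 t=22 v=1: → [17,27); WM=20
i=17 t=13 v=7: DROP (t<20-2); WM=21
i=18 t=24 v=2: → [17,29); WM=21
i=19 t=24 v=7: → [17,29); WM=23
i=20 t=26 v=8: → [17,31); WM=23
i=21 t=27 v=7: → [17,32); WM=26
i=22 t=27 v=9: → [17,32); WM=26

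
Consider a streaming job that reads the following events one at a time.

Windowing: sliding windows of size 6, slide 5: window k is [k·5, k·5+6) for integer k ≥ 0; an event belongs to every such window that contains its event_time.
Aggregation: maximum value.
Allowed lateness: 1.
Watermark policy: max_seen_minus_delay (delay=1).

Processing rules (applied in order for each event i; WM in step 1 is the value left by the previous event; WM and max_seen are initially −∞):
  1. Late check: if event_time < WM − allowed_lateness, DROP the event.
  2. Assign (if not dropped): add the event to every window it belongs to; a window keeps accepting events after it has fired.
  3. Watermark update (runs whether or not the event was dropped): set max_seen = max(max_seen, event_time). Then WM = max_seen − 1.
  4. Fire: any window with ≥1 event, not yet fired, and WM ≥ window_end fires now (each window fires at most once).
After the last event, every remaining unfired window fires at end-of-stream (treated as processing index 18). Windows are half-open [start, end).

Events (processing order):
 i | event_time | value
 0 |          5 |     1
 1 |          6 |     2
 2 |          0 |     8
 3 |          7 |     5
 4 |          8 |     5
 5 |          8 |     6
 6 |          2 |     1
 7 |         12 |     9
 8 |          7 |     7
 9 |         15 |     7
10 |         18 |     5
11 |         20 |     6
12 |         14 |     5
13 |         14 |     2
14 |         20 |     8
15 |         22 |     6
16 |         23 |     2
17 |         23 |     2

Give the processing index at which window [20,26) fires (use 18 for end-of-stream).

i=0 t=5 v=1: → [5,11),[0,6); WM=4
i=1 t=6 v=2: → [5,11); WM=5
i=2 t=0 v=8: DROP (t<5-1); WM=5
i=3 t=7 v=5: → [5,11); WM=6; [0,6) fires=1
i=4 t=8 v=5: → [5,11); WM=7
i=5 t=8 v=6: → [5,11); WM=7
i=6 t=2 v=1: DROP (t<7-1); WM=7
i=7 t=12 v=9: → [10,16); WM=11; [5,11) fires=6
i=8 t=7 v=7: DROP (t<11-1); WM=11
i=9 t=15 v=7: → [15,21),[10,16); WM=14
i=10 t=18 v=5: → [15,21); WM=17; [10,16) fires=9
i=11 t=20 v=6: → [20,26),[15,21); WM=19
i=12 t=14 v=5: DROP (t<19-1); WM=19
i=13 t=14 v=2: DROP (t<19-1); WM=19
i=14 t=20 v=8: → [20,26),[15,21); WM=19
i=15 t=22 v=6: → [20,26); WM=21; [15,21) fires=8
i=16 t=23 v=2: → [20,26); WM=22
i=17 t=23 v=2: → [20,26); WM=22

18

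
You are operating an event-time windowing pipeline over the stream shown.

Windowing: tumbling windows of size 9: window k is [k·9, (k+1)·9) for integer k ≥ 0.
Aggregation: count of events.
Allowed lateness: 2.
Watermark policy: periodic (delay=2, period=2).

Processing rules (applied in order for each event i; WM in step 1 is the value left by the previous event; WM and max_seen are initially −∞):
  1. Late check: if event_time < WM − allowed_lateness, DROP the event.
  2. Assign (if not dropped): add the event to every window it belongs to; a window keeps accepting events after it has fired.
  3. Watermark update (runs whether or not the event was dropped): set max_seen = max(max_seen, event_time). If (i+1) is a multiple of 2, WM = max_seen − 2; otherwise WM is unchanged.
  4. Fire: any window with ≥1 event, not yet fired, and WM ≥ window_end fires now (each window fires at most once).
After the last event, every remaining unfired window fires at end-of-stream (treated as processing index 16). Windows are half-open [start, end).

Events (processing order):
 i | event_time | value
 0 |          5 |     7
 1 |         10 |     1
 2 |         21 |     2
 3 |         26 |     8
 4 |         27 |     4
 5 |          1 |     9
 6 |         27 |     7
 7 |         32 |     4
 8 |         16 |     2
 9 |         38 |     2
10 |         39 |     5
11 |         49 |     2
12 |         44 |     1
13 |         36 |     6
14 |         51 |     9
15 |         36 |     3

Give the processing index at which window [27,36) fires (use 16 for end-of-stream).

9

i=0 t=5 v=7: → [0,9); WM=−∞
i=1 t=10 v=1: → [9,18); WM=8
i=2 t=21 v=2: → [18,27); WM=8
i=3 t=26 v=8: → [18,27); WM=24; [0,9) fires=1 [9,18) fires=1
i=4 t=27 v=4: → [27,36); WM=24
i=5 t=1 v=9: DROP (t<24-2); WM=25
i=6 t=27 v=7: → [27,36); WM=25
i=7 t=32 v=4: → [27,36); WM=30; [18,27) fires=2
i=8 t=16 v=2: DROP (t<30-2); WM=30
i=9 t=38 v=2: → [36,45); WM=36; [27,36) fires=3
i=10 t=39 v=5: → [36,45); WM=36
i=11 t=49 v=2: → [45,54); WM=47; [36,45) fires=2
i=12 t=44 v=1: DROP (t<47-2); WM=47
i=13 t=36 v=6: DROP (t<47-2); WM=47
i=14 t=51 v=9: → [45,54); WM=47
i=15 t=36 v=3: DROP (t<47-2); WM=49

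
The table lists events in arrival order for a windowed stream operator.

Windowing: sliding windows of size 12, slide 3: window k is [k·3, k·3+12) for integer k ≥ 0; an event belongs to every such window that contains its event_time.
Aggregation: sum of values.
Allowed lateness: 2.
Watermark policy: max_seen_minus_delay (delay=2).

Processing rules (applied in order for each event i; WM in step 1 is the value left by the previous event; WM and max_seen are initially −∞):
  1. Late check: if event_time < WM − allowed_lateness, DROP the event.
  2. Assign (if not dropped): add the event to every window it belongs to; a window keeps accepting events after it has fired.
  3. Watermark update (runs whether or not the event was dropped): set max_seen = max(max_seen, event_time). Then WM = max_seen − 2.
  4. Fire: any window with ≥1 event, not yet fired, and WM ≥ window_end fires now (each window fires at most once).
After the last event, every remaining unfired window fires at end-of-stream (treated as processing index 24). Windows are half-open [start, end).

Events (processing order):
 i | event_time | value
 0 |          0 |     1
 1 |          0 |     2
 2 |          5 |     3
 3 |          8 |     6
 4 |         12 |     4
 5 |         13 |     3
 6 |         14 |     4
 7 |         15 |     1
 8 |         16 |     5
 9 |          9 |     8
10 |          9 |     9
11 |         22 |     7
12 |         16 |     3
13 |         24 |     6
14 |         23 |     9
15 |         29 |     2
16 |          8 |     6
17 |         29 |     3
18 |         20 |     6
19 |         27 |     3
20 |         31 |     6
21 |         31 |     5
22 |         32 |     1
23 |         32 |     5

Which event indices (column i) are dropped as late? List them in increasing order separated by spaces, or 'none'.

9 10 12 16 18

i=0 t=0 v=1: → [0,12); WM=-2
i=1 t=0 v=2: → [0,12); WM=-2
i=2 t=5 v=3: → [3,15),[0,12); WM=3
i=3 t=8 v=6: → [6,18),[3,15),[0,12); WM=6
i=4 t=12 v=4: → [12,24),[9,21),[6,18),[3,15); WM=10
i=5 t=13 v=3: → [12,24),[9,21),[6,18),[3,15); WM=11
i=6 t=14 v=4: → [12,24),[9,21),[6,18),[3,15); WM=12; [0,12) fires=12
i=7 t=15 v=1: → [15,27),[12,24),[9,21),[6,18); WM=13
i=8 t=16 v=5: → [15,27),[12,24),[9,21),[6,18); WM=14
i=9 t=9 v=8: DROP (t<14-2); WM=14
i=10 t=9 v=9: DROP (t<14-2); WM=14
i=11 t=22 v=7: → [21,33),[18,30),[15,27),[12,24); WM=20; [3,15) fires=20 [6,18) fires=23
i=12 t=16 v=3: DROP (t<20-2); WM=20
i=13 t=24 v=6: → [24,36),[21,33),[18,30),[15,27); WM=22; [9,21) fires=17
i=14 t=23 v=9: → [21,33),[18,30),[15,27),[12,24); WM=22
i=15 t=29 v=2: → [27,39),[24,36),[21,33),[18,30); WM=27; [12,24) fires=33 [15,27) fires=28
i=16 t=8 v=6: DROP (t<27-2); WM=27
i=17 t=29 v=3: → [27,39),[24,36),[21,33),[18,30); WM=27
i=18 t=20 v=6: DROP (t<27-2); WM=27
i=19 t=27 v=3: → [27,39),[24,36),[21,33),[18,30); WM=27
i=20 t=31 v=6: → [30,42),[27,39),[24,36),[21,33); WM=29
i=21 t=31 v=5: → [30,42),[27,39),[24,36),[21,33); WM=29
i=22 t=32 v=1: → [30,42),[27,39),[24,36),[21,33); WM=30; [18,30) fires=30
i=23 t=32 v=5: → [30,42),[27,39),[24,36),[21,33); WM=30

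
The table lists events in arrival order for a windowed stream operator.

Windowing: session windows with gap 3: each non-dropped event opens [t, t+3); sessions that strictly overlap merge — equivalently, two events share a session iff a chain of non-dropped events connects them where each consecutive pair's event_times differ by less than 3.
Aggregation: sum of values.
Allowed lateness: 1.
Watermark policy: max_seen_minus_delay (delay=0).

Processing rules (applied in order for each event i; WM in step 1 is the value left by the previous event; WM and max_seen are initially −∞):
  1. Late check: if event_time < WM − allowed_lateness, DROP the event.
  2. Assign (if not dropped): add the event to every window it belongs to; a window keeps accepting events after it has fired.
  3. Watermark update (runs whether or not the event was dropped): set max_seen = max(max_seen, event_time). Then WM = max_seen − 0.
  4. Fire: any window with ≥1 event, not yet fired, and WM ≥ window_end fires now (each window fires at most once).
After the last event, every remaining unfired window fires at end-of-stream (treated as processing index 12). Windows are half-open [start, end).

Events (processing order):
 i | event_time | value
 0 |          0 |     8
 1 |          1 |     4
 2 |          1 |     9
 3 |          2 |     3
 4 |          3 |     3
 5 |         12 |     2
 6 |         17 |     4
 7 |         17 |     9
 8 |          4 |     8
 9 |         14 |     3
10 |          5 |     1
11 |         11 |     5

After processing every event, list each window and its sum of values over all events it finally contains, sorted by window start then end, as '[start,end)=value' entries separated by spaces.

i=0 t=0 v=8: → [0,3); WM=0
i=1 t=1 v=4: → [0,4); WM=1
i=2 t=1 v=9: → [0,4); WM=1
i=3 t=2 v=3: → [0,5); WM=2
i=4 t=3 v=3: → [0,6); WM=3
i=5 t=12 v=2: → [12,15); WM=12
i=6 t=17 v=4: → [17,20); WM=17
i=7 t=17 v=9: → [17,20); WM=17
i=8 t=4 v=8: DROP (t<17-1); WM=17
i=9 t=14 v=3: DROP (t<17-1); WM=17
i=10 t=5 v=1: DROP (t<17-1); WM=17
i=11 t=11 v=5: DROP (t<17-1); WM=17

[0,6)=27 [12,15)=2 [17,20)=13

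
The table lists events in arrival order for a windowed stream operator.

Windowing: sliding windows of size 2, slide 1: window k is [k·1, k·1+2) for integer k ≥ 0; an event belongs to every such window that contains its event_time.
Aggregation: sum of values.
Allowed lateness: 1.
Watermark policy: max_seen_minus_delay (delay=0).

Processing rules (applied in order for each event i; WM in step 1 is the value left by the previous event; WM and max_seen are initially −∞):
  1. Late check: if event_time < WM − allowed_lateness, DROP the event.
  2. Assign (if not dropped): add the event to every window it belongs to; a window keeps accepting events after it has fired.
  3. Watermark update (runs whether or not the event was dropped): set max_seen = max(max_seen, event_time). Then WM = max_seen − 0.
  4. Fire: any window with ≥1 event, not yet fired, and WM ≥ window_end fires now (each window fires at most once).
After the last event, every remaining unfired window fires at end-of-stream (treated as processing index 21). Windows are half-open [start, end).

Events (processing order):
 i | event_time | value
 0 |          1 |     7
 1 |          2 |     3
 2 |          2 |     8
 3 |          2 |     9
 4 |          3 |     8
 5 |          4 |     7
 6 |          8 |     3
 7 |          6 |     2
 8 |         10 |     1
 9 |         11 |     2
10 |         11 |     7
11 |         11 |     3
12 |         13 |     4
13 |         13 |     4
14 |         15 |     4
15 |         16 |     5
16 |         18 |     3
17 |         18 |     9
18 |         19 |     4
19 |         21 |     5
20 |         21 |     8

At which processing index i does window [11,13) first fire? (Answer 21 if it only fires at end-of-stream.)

12

i=0 t=1 v=7: → [1,3),[0,2); WM=1
i=1 t=2 v=3: → [2,4),[1,3); WM=2; [0,2) fires=7
i=2 t=2 v=8: → [2,4),[1,3); WM=2
i=3 t=2 v=9: → [2,4),[1,3); WM=2
i=4 t=3 v=8: → [3,5),[2,4); WM=3; [1,3) fires=27
i=5 t=4 v=7: → [4,6),[3,5); WM=4; [2,4) fires=28
i=6 t=8 v=3: → [8,10),[7,9); WM=8; [3,5) fires=15 [4,6) fires=7
i=7 t=6 v=2: DROP (t<8-1); WM=8
i=8 t=10 v=1: → [10,12),[9,11); WM=10; [7,9) fires=3 [8,10) fires=3
i=9 t=11 v=2: → [11,13),[10,12); WM=11; [9,11) fires=1
i=10 t=11 v=7: → [11,13),[10,12); WM=11
i=11 t=11 v=3: → [11,13),[10,12); WM=11
i=12 t=13 v=4: → [13,15),[12,14); WM=13; [10,12) fires=13 [11,13) fires=12
i=13 t=13 v=4: → [13,15),[12,14); WM=13
i=14 t=15 v=4: → [15,17),[14,16); WM=15; [12,14) fires=8 [13,15) fires=8
i=15 t=16 v=5: → [16,18),[15,17); WM=16; [14,16) fires=4
i=16 t=18 v=3: → [18,20),[17,19); WM=18; [15,17) fires=9 [16,18) fires=5
i=17 t=18 v=9: → [18,20),[17,19); WM=18
i=18 t=19 v=4: → [19,21),[18,20); WM=19; [17,19) fires=12
i=19 t=21 v=5: → [21,23),[20,22); WM=21; [18,20) fires=16 [19,21) fires=4
i=20 t=21 v=8: → [21,23),[20,22); WM=21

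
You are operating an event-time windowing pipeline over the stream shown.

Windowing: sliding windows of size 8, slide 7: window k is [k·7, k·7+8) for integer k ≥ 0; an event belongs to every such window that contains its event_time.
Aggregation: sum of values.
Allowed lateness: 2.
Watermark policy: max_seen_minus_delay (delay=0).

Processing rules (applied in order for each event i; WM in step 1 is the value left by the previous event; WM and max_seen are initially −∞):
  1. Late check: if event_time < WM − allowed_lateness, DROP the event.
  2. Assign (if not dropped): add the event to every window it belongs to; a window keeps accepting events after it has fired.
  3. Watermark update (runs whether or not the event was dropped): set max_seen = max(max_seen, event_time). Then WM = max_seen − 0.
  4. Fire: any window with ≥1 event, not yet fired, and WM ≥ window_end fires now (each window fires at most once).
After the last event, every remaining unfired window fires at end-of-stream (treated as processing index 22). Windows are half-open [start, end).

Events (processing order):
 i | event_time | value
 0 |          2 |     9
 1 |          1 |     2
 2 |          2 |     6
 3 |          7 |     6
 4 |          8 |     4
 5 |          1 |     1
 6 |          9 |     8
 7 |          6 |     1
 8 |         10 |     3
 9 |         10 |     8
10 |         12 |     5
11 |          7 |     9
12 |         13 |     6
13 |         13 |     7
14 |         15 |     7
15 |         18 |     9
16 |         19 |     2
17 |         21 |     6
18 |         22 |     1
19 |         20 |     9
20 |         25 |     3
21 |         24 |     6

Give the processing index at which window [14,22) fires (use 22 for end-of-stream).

18

i=0 t=2 v=9: → [0,8); WM=2
i=1 t=1 v=2: → [0,8); WM=2
i=2 t=2 v=6: → [0,8); WM=2
i=3 t=7 v=6: → [7,15),[0,8); WM=7
i=4 t=8 v=4: → [7,15); WM=8; [0,8) fires=23
i=5 t=1 v=1: DROP (t<8-2); WM=8
i=6 t=9 v=8: → [7,15); WM=9
i=7 t=6 v=1: DROP (t<9-2); WM=9
i=8 t=10 v=3: → [7,15); WM=10
i=9 t=10 v=8: → [7,15); WM=10
i=10 t=12 v=5: → [7,15); WM=12
i=11 t=7 v=9: DROP (t<12-2); WM=12
i=12 t=13 v=6: → [7,15); WM=13
i=13 t=13 v=7: → [7,15); WM=13
i=14 t=15 v=7: → [14,22); WM=15; [7,15) fires=47
i=15 t=18 v=9: → [14,22); WM=18
i=16 t=19 v=2: → [14,22); WM=19
i=17 t=21 v=6: → [21,29),[14,22); WM=21
i=18 t=22 v=1: → [21,29); WM=22; [14,22) fires=24
i=19 t=20 v=9: → [14,22); WM=22
i=20 t=25 v=3: → [21,29); WM=25
i=21 t=24 v=6: → [21,29); WM=25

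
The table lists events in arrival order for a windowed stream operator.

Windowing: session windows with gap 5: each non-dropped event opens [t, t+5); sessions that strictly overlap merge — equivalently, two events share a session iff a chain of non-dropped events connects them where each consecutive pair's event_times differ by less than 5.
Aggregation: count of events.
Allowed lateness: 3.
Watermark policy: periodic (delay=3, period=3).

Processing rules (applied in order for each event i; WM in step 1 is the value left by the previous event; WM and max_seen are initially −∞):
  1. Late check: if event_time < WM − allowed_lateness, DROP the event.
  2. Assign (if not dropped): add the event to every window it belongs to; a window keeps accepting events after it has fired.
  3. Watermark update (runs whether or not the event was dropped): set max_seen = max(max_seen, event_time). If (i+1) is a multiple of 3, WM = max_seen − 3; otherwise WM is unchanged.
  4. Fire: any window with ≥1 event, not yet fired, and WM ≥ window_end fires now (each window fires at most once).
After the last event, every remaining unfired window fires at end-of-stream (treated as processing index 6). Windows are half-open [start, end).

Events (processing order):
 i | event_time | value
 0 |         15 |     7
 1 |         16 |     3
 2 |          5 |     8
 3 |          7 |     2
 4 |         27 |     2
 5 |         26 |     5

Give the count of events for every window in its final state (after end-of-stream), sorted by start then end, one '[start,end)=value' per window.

[5,10)=1 [15,21)=2 [26,32)=2

i=0 t=15 v=7: → [15,20); WM=−∞
i=1 t=16 v=3: → [15,21); WM=−∞
i=2 t=5 v=8: → [5,10); WM=13
i=3 t=7 v=2: DROP (t<13-3); WM=13
i=4 t=27 v=2: → [27,32); WM=13
i=5 t=26 v=5: → [26,32); WM=24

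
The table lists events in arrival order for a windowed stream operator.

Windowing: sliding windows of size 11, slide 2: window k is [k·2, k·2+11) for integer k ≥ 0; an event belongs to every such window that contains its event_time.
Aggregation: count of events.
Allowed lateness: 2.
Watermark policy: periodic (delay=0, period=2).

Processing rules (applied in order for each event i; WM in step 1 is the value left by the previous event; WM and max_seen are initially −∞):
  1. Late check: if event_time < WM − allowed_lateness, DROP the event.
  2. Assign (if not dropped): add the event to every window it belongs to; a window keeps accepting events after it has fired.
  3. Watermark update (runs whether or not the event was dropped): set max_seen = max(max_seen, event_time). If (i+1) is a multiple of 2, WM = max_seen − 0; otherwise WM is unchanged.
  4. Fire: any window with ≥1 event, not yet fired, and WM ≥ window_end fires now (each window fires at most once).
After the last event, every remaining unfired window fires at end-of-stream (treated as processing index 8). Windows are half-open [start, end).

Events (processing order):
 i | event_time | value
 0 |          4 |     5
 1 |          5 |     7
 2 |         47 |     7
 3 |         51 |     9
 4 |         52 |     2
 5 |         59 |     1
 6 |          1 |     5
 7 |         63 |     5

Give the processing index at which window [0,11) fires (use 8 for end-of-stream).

i=0 t=4 v=5: → [4,15),[2,13),[0,11); WM=−∞
i=1 t=5 v=7: → [4,15),[2,13),[0,11); WM=5
i=2 t=47 v=7: → [46,57),[44,55),[42,53),[40,51),[38,49); WM=5
i=3 t=51 v=9: → [50,61),[48,59),[46,57),[44,55),[42,53); WM=51; [0,11) fires=2 [2,13) fires=2 [4,15) fires=2 [38,49) fires=1 [40,51) fires=1
i=4 t=52 v=2: → [52,63),[50,61),[48,59),[46,57),[44,55),[42,53); WM=51
i=5 t=59 v=1: → [58,69),[56,67),[54,65),[52,63),[50,61); WM=59; [42,53) fires=3 [44,55) fires=3 [46,57) fires=3 [48,59) fires=2
i=6 t=1 v=5: DROP (t<59-2); WM=59
i=7 t=63 v=5: → [62,73),[60,71),[58,69),[56,67),[54,65); WM=63; [50,61) fires=3 [52,63) fires=2

3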